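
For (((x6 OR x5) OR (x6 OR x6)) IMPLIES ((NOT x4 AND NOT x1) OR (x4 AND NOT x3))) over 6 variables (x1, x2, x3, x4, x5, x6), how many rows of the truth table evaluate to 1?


Formula: (((x6 OR x5) OR (x6 OR x6)) IMPLIES ((NOT x4 AND NOT x1) OR (x4 AND NOT x3))) over 6 vars (64 rows)
Evaluate each row (x1, x2, x3, x4, x5, x6 as bits, MSB first):
  row 0 [000000]: (((0 OR 0) OR (0 OR 0)) IMPLIES ((NOT 0 AND NOT 0) OR (0 AND NOT 0))) -> 1
  row 1 [000001]: (((1 OR 0) OR (1 OR 1)) IMPLIES ((NOT 0 AND NOT 0) OR (0 AND NOT 0))) -> 1
  row 2 [000010]: (((0 OR 1) OR (0 OR 0)) IMPLIES ((NOT 0 AND NOT 0) OR (0 AND NOT 0))) -> 1
  row 3 [000011]: (((1 OR 1) OR (1 OR 1)) IMPLIES ((NOT 0 AND NOT 0) OR (0 AND NOT 0))) -> 1
  row 4 [000100]: (((0 OR 0) OR (0 OR 0)) IMPLIES ((NOT 1 AND NOT 0) OR (1 AND NOT 0))) -> 1
  (every remaining row is evaluated the same way; all 64 results are listed next)
Full result column, 8 rows per line (x1,x2,x3 fixed per line; x4,x5,x6 runs 000..111 left to right):
  rows 0-7 [x1,x2,x3=000]: 11111111  (ones: 8)
  rows 8-15 [x1,x2,x3=001]: 11111000  (ones: 5)
  rows 16-23 [x1,x2,x3=010]: 11111111  (ones: 8)
  rows 24-31 [x1,x2,x3=011]: 11111000  (ones: 5)
  rows 32-39 [x1,x2,x3=100]: 10001111  (ones: 5)
  rows 40-47 [x1,x2,x3=101]: 10001000  (ones: 2)
  rows 48-55 [x1,x2,x3=110]: 10001111  (ones: 5)
  rows 56-63 [x1,x2,x3=111]: 10001000  (ones: 2)
Count of 1-rows = 8+5+8+5+5+2+5+2 = 40

40


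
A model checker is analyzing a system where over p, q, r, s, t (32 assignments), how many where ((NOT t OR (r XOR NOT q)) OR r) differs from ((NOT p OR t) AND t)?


F1 = ((NOT t OR (r XOR NOT q)) OR r)
F2 = ((NOT p OR t) AND t)
Evaluate both on each of 32 rows (bits = p,q,r,s,t):
  row 0 [00000]: F1=1 F2=0 (differ) -> 1
  row 1 [00001]: F1=1 F2=1 -> 0
  row 2 [00010]: F1=1 F2=0 (differ) -> 1
  row 3 [00011]: F1=1 F2=1 -> 0
  row 4 [00100]: F1=1 F2=0 (differ) -> 1
  row 5 [00101]: F1=1 F2=1 -> 0
  row 6 [00110]: F1=1 F2=0 (differ) -> 1
  row 7 [00111]: F1=1 F2=1 -> 0
  row 8 [01000]: F1=1 F2=0 (differ) -> 1
  row 9 [01001]: F1=0 F2=1 (differ) -> 1
  row 10 [01010]: F1=1 F2=0 (differ) -> 1
  row 11 [01011]: F1=0 F2=1 (differ) -> 1
  row 12 [01100]: F1=1 F2=0 (differ) -> 1
  row 13 [01101]: F1=1 F2=1 -> 0
  row 14 [01110]: F1=1 F2=0 (differ) -> 1
  row 15 [01111]: F1=1 F2=1 -> 0
  row 16 [10000]: F1=1 F2=0 (differ) -> 1
  row 17 [10001]: F1=1 F2=1 -> 0
  row 18 [10010]: F1=1 F2=0 (differ) -> 1
  row 19 [10011]: F1=1 F2=1 -> 0
  row 20 [10100]: F1=1 F2=0 (differ) -> 1
  row 21 [10101]: F1=1 F2=1 -> 0
  row 22 [10110]: F1=1 F2=0 (differ) -> 1
  row 23 [10111]: F1=1 F2=1 -> 0
  row 24 [11000]: F1=1 F2=0 (differ) -> 1
  row 25 [11001]: F1=0 F2=1 (differ) -> 1
  row 26 [11010]: F1=1 F2=0 (differ) -> 1
  row 27 [11011]: F1=0 F2=1 (differ) -> 1
  row 28 [11100]: F1=1 F2=0 (differ) -> 1
  row 29 [11101]: F1=1 F2=1 -> 0
  row 30 [11110]: F1=1 F2=0 (differ) -> 1
  row 31 [11111]: F1=1 F2=1 -> 0
Full result column, 8 rows per line (p,q fixed per line; r,s,t runs 000..111 left to right):
  rows 0-7 [p,q=00]: 10101010  (ones: 4)
  rows 8-15 [p,q=01]: 11111010  (ones: 6)
  rows 16-23 [p,q=10]: 10101010  (ones: 4)
  rows 24-31 [p,q=11]: 11111010  (ones: 6)
Disagreements = 4+6+4+6 = 20

20


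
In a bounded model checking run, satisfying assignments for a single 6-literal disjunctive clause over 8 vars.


Step 1: Total=2^8=256
Step 2: Unsat when all 6 false: 2^2=4
Step 3: Sat=256-4=252

252


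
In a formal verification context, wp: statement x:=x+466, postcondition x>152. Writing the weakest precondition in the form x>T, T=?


Formula: wp(x:=E, P) = P[E/x] (substitute E for x in postcondition)
Step 1: Postcondition: x>152
Step 2: Substitute x+466 for x: x+466>152
Step 3: Solve for x: x > 152-466 = -314

-314


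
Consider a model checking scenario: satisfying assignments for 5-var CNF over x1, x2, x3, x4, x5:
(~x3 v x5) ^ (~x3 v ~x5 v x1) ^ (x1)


CNF with 3 clauses over 5 vars (32 assignments).
An assignment satisfies CNF iff every clause has >=1 true literal.
Check each row (bits = x1,x2,x3,x4,x5; clause T/F shown):
  row 0 [00000]: clauses=TTF -> 0
  row 1 [00001]: clauses=TTF -> 0
  row 2 [00010]: clauses=TTF -> 0
  row 3 [00011]: clauses=TTF -> 0
  row 4 [00100]: clauses=FTF -> 0
  row 5 [00101]: clauses=TFF -> 0
  row 6 [00110]: clauses=FTF -> 0
  row 7 [00111]: clauses=TFF -> 0
  row 8 [01000]: clauses=TTF -> 0
  row 9 [01001]: clauses=TTF -> 0
  row 10 [01010]: clauses=TTF -> 0
  row 11 [01011]: clauses=TTF -> 0
  row 12 [01100]: clauses=FTF -> 0
  row 13 [01101]: clauses=TFF -> 0
  row 14 [01110]: clauses=FTF -> 0
  row 15 [01111]: clauses=TFF -> 0
  row 16 [10000]: clauses=TTT -> 1
  row 17 [10001]: clauses=TTT -> 1
  row 18 [10010]: clauses=TTT -> 1
  row 19 [10011]: clauses=TTT -> 1
  row 20 [10100]: clauses=FTT -> 0
  row 21 [10101]: clauses=TTT -> 1
  row 22 [10110]: clauses=FTT -> 0
  row 23 [10111]: clauses=TTT -> 1
  row 24 [11000]: clauses=TTT -> 1
  row 25 [11001]: clauses=TTT -> 1
  row 26 [11010]: clauses=TTT -> 1
  row 27 [11011]: clauses=TTT -> 1
  row 28 [11100]: clauses=FTT -> 0
  row 29 [11101]: clauses=TTT -> 1
  row 30 [11110]: clauses=FTT -> 0
  row 31 [11111]: clauses=TTT -> 1
Full result column, 8 rows per line (x1,x2 fixed per line; x3,x4,x5 runs 000..111 left to right):
  rows 0-7 [x1,x2=00]: 00000000  (ones: 0)
  rows 8-15 [x1,x2=01]: 00000000  (ones: 0)
  rows 16-23 [x1,x2=10]: 11110101  (ones: 6)
  rows 24-31 [x1,x2=11]: 11110101  (ones: 6)
Satisfying assignments = 0+0+6+6 = 12

12


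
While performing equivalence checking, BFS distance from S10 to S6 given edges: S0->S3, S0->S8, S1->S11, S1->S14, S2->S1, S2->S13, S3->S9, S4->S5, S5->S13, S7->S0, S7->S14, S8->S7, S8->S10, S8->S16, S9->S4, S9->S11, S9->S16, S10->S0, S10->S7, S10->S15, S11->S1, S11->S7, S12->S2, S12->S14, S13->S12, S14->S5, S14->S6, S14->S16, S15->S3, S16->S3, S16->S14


BFS layer-by-layer from S10:
  dist 0: {S10}
  dist 1: {S0, S7, S15}
  dist 2: {S3, S8, S14}
  dist 3: {S5, S6, S9, S16}
  -> S6 reached at distance 3
Shortest path length = 3

3


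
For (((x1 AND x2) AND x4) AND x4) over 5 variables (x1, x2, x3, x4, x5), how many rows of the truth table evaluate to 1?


Formula: (((x1 AND x2) AND x4) AND x4) over 5 vars (32 rows)
Evaluate each row (x1, x2, x3, x4, x5 as bits, MSB first):
  row 0 [00000]: (((0 AND 0) AND 0) AND 0) -> 0
  row 1 [00001]: (((0 AND 0) AND 0) AND 0) -> 0
  row 2 [00010]: (((0 AND 0) AND 1) AND 1) -> 0
  row 3 [00011]: (((0 AND 0) AND 1) AND 1) -> 0
  row 4 [00100]: (((0 AND 0) AND 0) AND 0) -> 0
  row 5 [00101]: (((0 AND 0) AND 0) AND 0) -> 0
  row 6 [00110]: (((0 AND 0) AND 1) AND 1) -> 0
  row 7 [00111]: (((0 AND 0) AND 1) AND 1) -> 0
  row 8 [01000]: (((0 AND 1) AND 0) AND 0) -> 0
  row 9 [01001]: (((0 AND 1) AND 0) AND 0) -> 0
  row 10 [01010]: (((0 AND 1) AND 1) AND 1) -> 0
  row 11 [01011]: (((0 AND 1) AND 1) AND 1) -> 0
  row 12 [01100]: (((0 AND 1) AND 0) AND 0) -> 0
  row 13 [01101]: (((0 AND 1) AND 0) AND 0) -> 0
  row 14 [01110]: (((0 AND 1) AND 1) AND 1) -> 0
  row 15 [01111]: (((0 AND 1) AND 1) AND 1) -> 0
  row 16 [10000]: (((1 AND 0) AND 0) AND 0) -> 0
  row 17 [10001]: (((1 AND 0) AND 0) AND 0) -> 0
  row 18 [10010]: (((1 AND 0) AND 1) AND 1) -> 0
  row 19 [10011]: (((1 AND 0) AND 1) AND 1) -> 0
  row 20 [10100]: (((1 AND 0) AND 0) AND 0) -> 0
  row 21 [10101]: (((1 AND 0) AND 0) AND 0) -> 0
  row 22 [10110]: (((1 AND 0) AND 1) AND 1) -> 0
  row 23 [10111]: (((1 AND 0) AND 1) AND 1) -> 0
  row 24 [11000]: (((1 AND 1) AND 0) AND 0) -> 0
  row 25 [11001]: (((1 AND 1) AND 0) AND 0) -> 0
  row 26 [11010]: (((1 AND 1) AND 1) AND 1) -> 1
  row 27 [11011]: (((1 AND 1) AND 1) AND 1) -> 1
  row 28 [11100]: (((1 AND 1) AND 0) AND 0) -> 0
  row 29 [11101]: (((1 AND 1) AND 0) AND 0) -> 0
  row 30 [11110]: (((1 AND 1) AND 1) AND 1) -> 1
  row 31 [11111]: (((1 AND 1) AND 1) AND 1) -> 1
Full result column, 8 rows per line (x1,x2 fixed per line; x3,x4,x5 runs 000..111 left to right):
  rows 0-7 [x1,x2=00]: 00000000  (ones: 0)
  rows 8-15 [x1,x2=01]: 00000000  (ones: 0)
  rows 16-23 [x1,x2=10]: 00000000  (ones: 0)
  rows 24-31 [x1,x2=11]: 00110011  (ones: 4)
Count of 1-rows = 0+0+0+4 = 4

4


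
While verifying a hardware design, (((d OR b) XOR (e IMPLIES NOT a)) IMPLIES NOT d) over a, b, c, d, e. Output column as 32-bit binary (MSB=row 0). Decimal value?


Formula: (((d OR b) XOR (e IMPLIES NOT a)) IMPLIES NOT d) over a, b, c, d, e (32 rows)
Evaluate each row (bits = a,b,c,d,e, MSB first):
  row 0 [00000]: (((0 OR 0) XOR (0 IMPLIES NOT 0)) IMPLIES NOT 0) -> 1
  row 1 [00001]: (((0 OR 0) XOR (1 IMPLIES NOT 0)) IMPLIES NOT 0) -> 1
  row 2 [00010]: (((1 OR 0) XOR (0 IMPLIES NOT 0)) IMPLIES NOT 1) -> 1
  row 3 [00011]: (((1 OR 0) XOR (1 IMPLIES NOT 0)) IMPLIES NOT 1) -> 1
  row 4 [00100]: (((0 OR 0) XOR (0 IMPLIES NOT 0)) IMPLIES NOT 0) -> 1
  row 5 [00101]: (((0 OR 0) XOR (1 IMPLIES NOT 0)) IMPLIES NOT 0) -> 1
  row 6 [00110]: (((1 OR 0) XOR (0 IMPLIES NOT 0)) IMPLIES NOT 1) -> 1
  row 7 [00111]: (((1 OR 0) XOR (1 IMPLIES NOT 0)) IMPLIES NOT 1) -> 1
  row 8 [01000]: (((0 OR 1) XOR (0 IMPLIES NOT 0)) IMPLIES NOT 0) -> 1
  row 9 [01001]: (((0 OR 1) XOR (1 IMPLIES NOT 0)) IMPLIES NOT 0) -> 1
  row 10 [01010]: (((1 OR 1) XOR (0 IMPLIES NOT 0)) IMPLIES NOT 1) -> 1
  row 11 [01011]: (((1 OR 1) XOR (1 IMPLIES NOT 0)) IMPLIES NOT 1) -> 1
  row 12 [01100]: (((0 OR 1) XOR (0 IMPLIES NOT 0)) IMPLIES NOT 0) -> 1
  row 13 [01101]: (((0 OR 1) XOR (1 IMPLIES NOT 0)) IMPLIES NOT 0) -> 1
  row 14 [01110]: (((1 OR 1) XOR (0 IMPLIES NOT 0)) IMPLIES NOT 1) -> 1
  row 15 [01111]: (((1 OR 1) XOR (1 IMPLIES NOT 0)) IMPLIES NOT 1) -> 1
  row 16 [10000]: (((0 OR 0) XOR (0 IMPLIES NOT 1)) IMPLIES NOT 0) -> 1
  row 17 [10001]: (((0 OR 0) XOR (1 IMPLIES NOT 1)) IMPLIES NOT 0) -> 1
  row 18 [10010]: (((1 OR 0) XOR (0 IMPLIES NOT 1)) IMPLIES NOT 1) -> 1
  row 19 [10011]: (((1 OR 0) XOR (1 IMPLIES NOT 1)) IMPLIES NOT 1) -> 0
  row 20 [10100]: (((0 OR 0) XOR (0 IMPLIES NOT 1)) IMPLIES NOT 0) -> 1
  row 21 [10101]: (((0 OR 0) XOR (1 IMPLIES NOT 1)) IMPLIES NOT 0) -> 1
  row 22 [10110]: (((1 OR 0) XOR (0 IMPLIES NOT 1)) IMPLIES NOT 1) -> 1
  row 23 [10111]: (((1 OR 0) XOR (1 IMPLIES NOT 1)) IMPLIES NOT 1) -> 0
  row 24 [11000]: (((0 OR 1) XOR (0 IMPLIES NOT 1)) IMPLIES NOT 0) -> 1
  row 25 [11001]: (((0 OR 1) XOR (1 IMPLIES NOT 1)) IMPLIES NOT 0) -> 1
  row 26 [11010]: (((1 OR 1) XOR (0 IMPLIES NOT 1)) IMPLIES NOT 1) -> 1
  row 27 [11011]: (((1 OR 1) XOR (1 IMPLIES NOT 1)) IMPLIES NOT 1) -> 0
  row 28 [11100]: (((0 OR 1) XOR (0 IMPLIES NOT 1)) IMPLIES NOT 0) -> 1
  row 29 [11101]: (((0 OR 1) XOR (1 IMPLIES NOT 1)) IMPLIES NOT 0) -> 1
  row 30 [11110]: (((1 OR 1) XOR (0 IMPLIES NOT 1)) IMPLIES NOT 1) -> 1
  row 31 [11111]: (((1 OR 1) XOR (1 IMPLIES NOT 1)) IMPLIES NOT 1) -> 0
Full result column, 4 rows per line (a,b,c fixed per line; d,e runs 00..11 left to right):
  rows 0-3 [a,b,c=000]: 1111  = hex F
  rows 4-7 [a,b,c=001]: 1111  = hex F
  rows 8-11 [a,b,c=010]: 1111  = hex F
  rows 12-15 [a,b,c=011]: 1111  = hex F
  rows 16-19 [a,b,c=100]: 1110  = hex E
  rows 20-23 [a,b,c=101]: 1110  = hex E
  rows 24-27 [a,b,c=110]: 1110  = hex E
  rows 28-31 [a,b,c=111]: 1110  = hex E
Output column (row 0 .. row 31) = 11111111111111111110111011101110
Output column grouped in 4s = 1111 1111 1111 1111 1110 1110 1110 1110 = 0xFFFFEEEE
Convert to decimal digit by digit (value = value*16 + digit):
  F -> 15
  15*16 + 15 (F) = 255
  255*16 + 15 (F) = 4095
  4095*16 + 15 (F) = 65535
  65535*16 + 14 (E) = 1048574
  1048574*16 + 14 (E) = 16777198
  16777198*16 + 14 (E) = 268435182
  268435182*16 + 14 (E) = 4294962926
Decimal = 4294962926

4294962926


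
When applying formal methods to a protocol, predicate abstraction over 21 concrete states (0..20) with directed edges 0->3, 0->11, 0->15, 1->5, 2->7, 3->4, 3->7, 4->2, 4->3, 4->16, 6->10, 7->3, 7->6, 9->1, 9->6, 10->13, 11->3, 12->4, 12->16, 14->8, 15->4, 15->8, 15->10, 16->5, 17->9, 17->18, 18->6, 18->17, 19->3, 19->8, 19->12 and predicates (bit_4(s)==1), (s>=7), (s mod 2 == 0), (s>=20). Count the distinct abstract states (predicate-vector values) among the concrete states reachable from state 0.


BFS from 0:
Concrete reachable: {0, 2, 3, 4, 5, 6, 7, 8, 10, 11, 13, 15, 16}
Abstract via predicates (bit_4(s)==1), (s>=7), (s mod 2 == 0), (s>=20):
  (0,0,0,0) <- {3, 5}
  (0,0,1,0) <- {0, 2, 4, 6}
  (0,1,0,0) <- {7, 11, 13, 15}
  (0,1,1,0) <- {8, 10}
  (1,1,1,0) <- {16}
Distinct abstract states = 5

5


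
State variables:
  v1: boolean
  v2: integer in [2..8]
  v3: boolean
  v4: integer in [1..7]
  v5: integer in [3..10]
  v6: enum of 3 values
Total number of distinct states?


State space = product of domain sizes of all variables.
Domain sizes:
  v1 (boolean): 2
  v2 (integer in [2..8]): 7
  v3 (boolean): 2
  v4 (integer in [1..7]): 7
  v5 (integer in [3..10]): 8
  v6 (enum of 3 values): 3
Product = 2 * 7 * 2 * 7 * 8 * 3 = 4704

4704


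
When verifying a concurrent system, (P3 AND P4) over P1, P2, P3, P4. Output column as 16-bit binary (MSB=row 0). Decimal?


Formula: (P3 AND P4) over P1, P2, P3, P4 (16 rows)
Evaluate each row (bits = P1,P2,P3,P4, MSB first):
  row 0 [0000]: (0 AND 0) -> 0
  row 1 [0001]: (0 AND 1) -> 0
  row 2 [0010]: (1 AND 0) -> 0
  row 3 [0011]: (1 AND 1) -> 1
  row 4 [0100]: (0 AND 0) -> 0
  row 5 [0101]: (0 AND 1) -> 0
  row 6 [0110]: (1 AND 0) -> 0
  row 7 [0111]: (1 AND 1) -> 1
  row 8 [1000]: (0 AND 0) -> 0
  row 9 [1001]: (0 AND 1) -> 0
  row 10 [1010]: (1 AND 0) -> 0
  row 11 [1011]: (1 AND 1) -> 1
  row 12 [1100]: (0 AND 0) -> 0
  row 13 [1101]: (0 AND 1) -> 0
  row 14 [1110]: (1 AND 0) -> 0
  row 15 [1111]: (1 AND 1) -> 1
Full result column, 4 rows per line (P1,P2 fixed per line; P3,P4 runs 00..11 left to right):
  rows 0-3 [P1,P2=00]: 0001  = hex 1
  rows 4-7 [P1,P2=01]: 0001  = hex 1
  rows 8-11 [P1,P2=10]: 0001  = hex 1
  rows 12-15 [P1,P2=11]: 0001  = hex 1
Output column (row 0 .. row 15) = 0001000100010001
Output column grouped in 4s = 0001 0001 0001 0001 = 0x1111
Convert to decimal digit by digit (value = value*16 + digit):
  1 -> 1
  1*16 + 1 = 17
  17*16 + 1 = 273
  273*16 + 1 = 4369
Decimal = 4369

4369


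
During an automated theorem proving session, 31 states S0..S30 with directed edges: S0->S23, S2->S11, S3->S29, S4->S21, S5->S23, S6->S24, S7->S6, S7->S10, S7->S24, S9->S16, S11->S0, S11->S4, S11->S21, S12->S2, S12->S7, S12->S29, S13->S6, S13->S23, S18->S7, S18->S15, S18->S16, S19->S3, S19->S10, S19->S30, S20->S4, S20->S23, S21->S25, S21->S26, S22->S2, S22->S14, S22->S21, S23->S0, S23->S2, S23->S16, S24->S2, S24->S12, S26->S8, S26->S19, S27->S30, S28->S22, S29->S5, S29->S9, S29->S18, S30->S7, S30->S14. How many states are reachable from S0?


BFS from S0:
  layer 0: {S0}
  layer 1: {S23}
  layer 2: {S2, S16}
  layer 3: {S11}
  layer 4: {S4, S21}
  layer 5: {S25, S26}
  layer 6: {S8, S19}
  layer 7: {S3, S10, S30}
  layer 8: {S7, S14, S29}
  layer 9: {S5, S6, S9, S18, S24}
  layer 10: {S12, S15}
Reachable set: {S0, S2, S3, S4, S5, S6, S7, S8, S9, S10, S11, S12, S14, S15, S16, S18, S19, S21, S23, S24, S25, S26, S29, S30}
Count = 24

24


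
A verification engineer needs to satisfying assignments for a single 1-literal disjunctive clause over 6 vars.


Step 1: Total=2^6=64
Step 2: Unsat when all 1 false: 2^5=32
Step 3: Sat=64-32=32

32


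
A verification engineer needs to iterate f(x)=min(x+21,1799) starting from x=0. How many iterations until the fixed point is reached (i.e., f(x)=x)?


Step 1: x=0, cap=1799, increment=21
Step 2: x grows by 21 each step until capped at 1799; fixed point is x=1799
Step 3: iterations = ceil(1799/21) = 86

86


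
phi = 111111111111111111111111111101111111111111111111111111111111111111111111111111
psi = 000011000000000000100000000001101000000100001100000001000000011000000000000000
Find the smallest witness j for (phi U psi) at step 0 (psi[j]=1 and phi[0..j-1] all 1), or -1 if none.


(phi U psi) at 0: need smallest j with psi[j]=1 and phi[i]=1 for all i in [0,j).
Scan from step 0:
  step 0: phi=1, psi=0 -> continue
  step 1: phi=1, psi=0 -> continue
  step 2: phi=1, psi=0 -> continue
  step 3: phi=1, psi=0 -> continue
  step 4: psi=1 and phi held for [0,4) -> witness found
Witness step = 4

4


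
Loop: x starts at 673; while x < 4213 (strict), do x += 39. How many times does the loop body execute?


Step 1: x goes from 673 toward 4213 by 39; the body runs while x<4213, so iterations = ceil((bound-start)/step)
Step 2: Distance=3540
Step 3: ceil(3540/39)=91

91


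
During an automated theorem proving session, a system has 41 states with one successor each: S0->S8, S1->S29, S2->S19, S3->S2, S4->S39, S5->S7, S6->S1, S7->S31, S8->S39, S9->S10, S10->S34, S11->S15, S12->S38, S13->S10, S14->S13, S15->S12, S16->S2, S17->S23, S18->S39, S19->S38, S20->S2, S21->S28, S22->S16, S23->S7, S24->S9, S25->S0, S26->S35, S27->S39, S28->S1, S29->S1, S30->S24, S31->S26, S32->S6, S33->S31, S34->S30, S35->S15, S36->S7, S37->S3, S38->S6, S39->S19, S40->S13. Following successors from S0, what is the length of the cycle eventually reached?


Trace from S0 until a state repeats:
  S0 -> S8 -> S39 -> S19 -> S38 -> S6 -> S1 -> S29 -> S1
S1 first seen at step 6, revisited at step 8.
Cycle length = 8 - 6 = 2

2


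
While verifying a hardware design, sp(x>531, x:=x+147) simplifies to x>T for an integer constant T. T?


Formula: sp(P, x:=E) = exists old_x. (x = E[old_x/x]) AND P[old_x/x] (old_x is the value of x before the assignment; eliminate old_x by solving x = E[old_x/x] for old_x)
Step 1: Precondition P: x>531, i.e. old_x > 531
Step 2: Assignment gives x = old_x + 147, so old_x = x - 147
Step 3: Substitute into P: x - 147 > 531
Step 4: Simplify: x > 531+147 = 678

678


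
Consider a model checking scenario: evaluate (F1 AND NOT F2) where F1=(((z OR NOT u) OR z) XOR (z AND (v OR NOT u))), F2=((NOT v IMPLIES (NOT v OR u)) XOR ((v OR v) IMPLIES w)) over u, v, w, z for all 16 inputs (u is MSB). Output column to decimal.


F1 = (((z OR NOT u) OR z) XOR (z AND (v OR NOT u)))
F2 = ((NOT v IMPLIES (NOT v OR u)) XOR ((v OR v) IMPLIES w))
Counterexample to F1=>F2 is where F1=1 and F2=0.
Evaluate each row (bits = u,v,w,z, MSB first):
  row 0 [0000]: F1=1 F2=0 -> F1&~F2 -> 1
  row 1 [0001]: F1=0 F2=0 -> F1&~F2 -> 0
  row 2 [0010]: F1=1 F2=0 -> F1&~F2 -> 1
  row 3 [0011]: F1=0 F2=0 -> F1&~F2 -> 0
  row 4 [0100]: F1=1 F2=1 -> F1&~F2 -> 0
  row 5 [0101]: F1=0 F2=1 -> F1&~F2 -> 0
  row 6 [0110]: F1=1 F2=0 -> F1&~F2 -> 1
  row 7 [0111]: F1=0 F2=0 -> F1&~F2 -> 0
  row 8 [1000]: F1=0 F2=0 -> F1&~F2 -> 0
  row 9 [1001]: F1=1 F2=0 -> F1&~F2 -> 1
  row 10 [1010]: F1=0 F2=0 -> F1&~F2 -> 0
  row 11 [1011]: F1=1 F2=0 -> F1&~F2 -> 1
  row 12 [1100]: F1=0 F2=1 -> F1&~F2 -> 0
  row 13 [1101]: F1=0 F2=1 -> F1&~F2 -> 0
  row 14 [1110]: F1=0 F2=0 -> F1&~F2 -> 0
  row 15 [1111]: F1=0 F2=0 -> F1&~F2 -> 0
Full result column, 4 rows per line (u,v fixed per line; w,z runs 00..11 left to right):
  rows 0-3 [u,v=00]: 1010  = hex A
  rows 4-7 [u,v=01]: 0010  = hex 2
  rows 8-11 [u,v=10]: 0101  = hex 5
  rows 12-15 [u,v=11]: 0000  = hex 0
Counterexample vector (row 0 .. row 15) = 1010001001010000
Output column grouped in 4s = 1010 0010 0101 0000 = 0xA250
Convert to decimal digit by digit (value = value*16 + digit):
  A -> 10
  10*16 + 2 = 162
  162*16 + 5 = 2597
  2597*16 + 0 = 41552
Decimal = 41552

41552


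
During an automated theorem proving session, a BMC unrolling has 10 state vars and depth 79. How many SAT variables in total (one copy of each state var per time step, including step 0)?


BMC unrolls to depth k, creating one copy of each state var for steps 0..k.
Step count = 79 + 1 = 80 (steps 0 through 79)
Vars per step = 10
Total = 10 * 80 = 800

800


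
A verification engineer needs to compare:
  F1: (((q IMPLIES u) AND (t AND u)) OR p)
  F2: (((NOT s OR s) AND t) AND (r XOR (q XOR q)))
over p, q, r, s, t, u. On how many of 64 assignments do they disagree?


F1 = (((q IMPLIES u) AND (t AND u)) OR p)
F2 = (((NOT s OR s) AND t) AND (r XOR (q XOR q)))
Evaluate both on each of 64 rows (bits = p,q,r,s,t,u):
  row 0 [000000]: F1=0 F2=0 -> 0
  row 1 [000001]: F1=0 F2=0 -> 0
  row 2 [000010]: F1=0 F2=0 -> 0
  row 3 [000011]: F1=1 F2=0 (differ) -> 1
  row 4 [000100]: F1=0 F2=0 -> 0
  (every remaining row is evaluated the same way; all 64 results are listed next)
Full result column, 8 rows per line (p,q,r fixed per line; s,t,u runs 000..111 left to right):
  rows 0-7 [p,q,r=000]: 00010001  (ones: 2)
  rows 8-15 [p,q,r=001]: 00100010  (ones: 2)
  rows 16-23 [p,q,r=010]: 00010001  (ones: 2)
  rows 24-31 [p,q,r=011]: 00100010  (ones: 2)
  rows 32-39 [p,q,r=100]: 11111111  (ones: 8)
  rows 40-47 [p,q,r=101]: 11001100  (ones: 4)
  rows 48-55 [p,q,r=110]: 11111111  (ones: 8)
  rows 56-63 [p,q,r=111]: 11001100  (ones: 4)
Disagreements = 2+2+2+2+8+4+8+4 = 32

32


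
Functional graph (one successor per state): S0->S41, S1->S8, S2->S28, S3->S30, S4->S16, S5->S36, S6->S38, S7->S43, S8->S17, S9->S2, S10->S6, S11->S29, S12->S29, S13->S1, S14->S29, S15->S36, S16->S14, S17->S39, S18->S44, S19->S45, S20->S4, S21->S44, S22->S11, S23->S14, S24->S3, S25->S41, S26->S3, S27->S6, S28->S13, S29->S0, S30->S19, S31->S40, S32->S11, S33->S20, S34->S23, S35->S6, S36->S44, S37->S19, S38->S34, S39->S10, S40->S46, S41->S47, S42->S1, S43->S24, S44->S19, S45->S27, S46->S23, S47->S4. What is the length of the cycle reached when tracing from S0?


Trace from S0 until a state repeats:
  S0 -> S41 -> S47 -> S4 -> S16 -> S14 -> S29 -> S0
S0 first seen at step 0, revisited at step 7.
Cycle length = 7 - 0 = 7

7


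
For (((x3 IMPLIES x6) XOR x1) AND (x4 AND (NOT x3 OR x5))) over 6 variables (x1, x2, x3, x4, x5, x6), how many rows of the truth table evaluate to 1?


Formula: (((x3 IMPLIES x6) XOR x1) AND (x4 AND (NOT x3 OR x5))) over 6 vars (64 rows)
Evaluate each row (x1, x2, x3, x4, x5, x6 as bits, MSB first):
  row 0 [000000]: (((0 IMPLIES 0) XOR 0) AND (0 AND (NOT 0 OR 0))) -> 0
  row 1 [000001]: (((0 IMPLIES 1) XOR 0) AND (0 AND (NOT 0 OR 0))) -> 0
  row 2 [000010]: (((0 IMPLIES 0) XOR 0) AND (0 AND (NOT 0 OR 1))) -> 0
  row 3 [000011]: (((0 IMPLIES 1) XOR 0) AND (0 AND (NOT 0 OR 1))) -> 0
  row 4 [000100]: (((0 IMPLIES 0) XOR 0) AND (1 AND (NOT 0 OR 0))) -> 1
  (every remaining row is evaluated the same way; all 64 results are listed next)
Full result column, 8 rows per line (x1,x2,x3 fixed per line; x4,x5,x6 runs 000..111 left to right):
  rows 0-7 [x1,x2,x3=000]: 00001111  (ones: 4)
  rows 8-15 [x1,x2,x3=001]: 00000001  (ones: 1)
  rows 16-23 [x1,x2,x3=010]: 00001111  (ones: 4)
  rows 24-31 [x1,x2,x3=011]: 00000001  (ones: 1)
  rows 32-39 [x1,x2,x3=100]: 00000000  (ones: 0)
  rows 40-47 [x1,x2,x3=101]: 00000010  (ones: 1)
  rows 48-55 [x1,x2,x3=110]: 00000000  (ones: 0)
  rows 56-63 [x1,x2,x3=111]: 00000010  (ones: 1)
Count of 1-rows = 4+1+4+1+0+1+0+1 = 12

12


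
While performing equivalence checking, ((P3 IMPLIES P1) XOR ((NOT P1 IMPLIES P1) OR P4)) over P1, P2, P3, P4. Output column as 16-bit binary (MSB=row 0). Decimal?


Formula: ((P3 IMPLIES P1) XOR ((NOT P1 IMPLIES P1) OR P4)) over P1, P2, P3, P4 (16 rows)
Evaluate each row (bits = P1,P2,P3,P4, MSB first):
  row 0 [0000]: ((0 IMPLIES 0) XOR ((NOT 0 IMPLIES 0) OR 0)) -> 1
  row 1 [0001]: ((0 IMPLIES 0) XOR ((NOT 0 IMPLIES 0) OR 1)) -> 0
  row 2 [0010]: ((1 IMPLIES 0) XOR ((NOT 0 IMPLIES 0) OR 0)) -> 0
  row 3 [0011]: ((1 IMPLIES 0) XOR ((NOT 0 IMPLIES 0) OR 1)) -> 1
  row 4 [0100]: ((0 IMPLIES 0) XOR ((NOT 0 IMPLIES 0) OR 0)) -> 1
  row 5 [0101]: ((0 IMPLIES 0) XOR ((NOT 0 IMPLIES 0) OR 1)) -> 0
  row 6 [0110]: ((1 IMPLIES 0) XOR ((NOT 0 IMPLIES 0) OR 0)) -> 0
  row 7 [0111]: ((1 IMPLIES 0) XOR ((NOT 0 IMPLIES 0) OR 1)) -> 1
  row 8 [1000]: ((0 IMPLIES 1) XOR ((NOT 1 IMPLIES 1) OR 0)) -> 0
  row 9 [1001]: ((0 IMPLIES 1) XOR ((NOT 1 IMPLIES 1) OR 1)) -> 0
  row 10 [1010]: ((1 IMPLIES 1) XOR ((NOT 1 IMPLIES 1) OR 0)) -> 0
  row 11 [1011]: ((1 IMPLIES 1) XOR ((NOT 1 IMPLIES 1) OR 1)) -> 0
  row 12 [1100]: ((0 IMPLIES 1) XOR ((NOT 1 IMPLIES 1) OR 0)) -> 0
  row 13 [1101]: ((0 IMPLIES 1) XOR ((NOT 1 IMPLIES 1) OR 1)) -> 0
  row 14 [1110]: ((1 IMPLIES 1) XOR ((NOT 1 IMPLIES 1) OR 0)) -> 0
  row 15 [1111]: ((1 IMPLIES 1) XOR ((NOT 1 IMPLIES 1) OR 1)) -> 0
Full result column, 4 rows per line (P1,P2 fixed per line; P3,P4 runs 00..11 left to right):
  rows 0-3 [P1,P2=00]: 1001  = hex 9
  rows 4-7 [P1,P2=01]: 1001  = hex 9
  rows 8-11 [P1,P2=10]: 0000  = hex 0
  rows 12-15 [P1,P2=11]: 0000  = hex 0
Output column (row 0 .. row 15) = 1001100100000000
Output column grouped in 4s = 1001 1001 0000 0000 = 0x9900
Convert to decimal digit by digit (value = value*16 + digit):
  9 -> 9
  9*16 + 9 = 153
  153*16 + 0 = 2448
  2448*16 + 0 = 39168
Decimal = 39168

39168


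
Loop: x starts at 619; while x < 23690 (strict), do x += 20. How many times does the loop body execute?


Step 1: x goes from 619 toward 23690 by 20; the body runs while x<23690, so iterations = ceil((bound-start)/step)
Step 2: Distance=23071
Step 3: ceil(23071/20)=1154

1154


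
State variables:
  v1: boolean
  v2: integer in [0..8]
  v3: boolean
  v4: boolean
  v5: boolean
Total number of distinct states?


State space = product of domain sizes of all variables.
Domain sizes:
  v1 (boolean): 2
  v2 (integer in [0..8]): 9
  v3 (boolean): 2
  v4 (boolean): 2
  v5 (boolean): 2
Product = 2 * 9 * 2 * 2 * 2 = 144

144


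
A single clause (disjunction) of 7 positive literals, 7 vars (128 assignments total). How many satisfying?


Step 1: Total=2^7=128
Step 2: Unsat when all 7 false: 2^0=1
Step 3: Sat=128-1=127

127


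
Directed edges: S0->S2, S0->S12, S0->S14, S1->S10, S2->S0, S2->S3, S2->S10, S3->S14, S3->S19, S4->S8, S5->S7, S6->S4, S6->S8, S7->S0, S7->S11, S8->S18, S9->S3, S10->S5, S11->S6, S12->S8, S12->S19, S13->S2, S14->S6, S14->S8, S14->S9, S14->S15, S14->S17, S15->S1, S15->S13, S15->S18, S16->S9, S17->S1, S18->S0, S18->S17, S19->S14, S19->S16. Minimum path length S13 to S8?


BFS layer-by-layer from S13:
  dist 0: {S13}
  dist 1: {S2}
  dist 2: {S0, S3, S10}
  dist 3: {S5, S12, S14, S19}
  dist 4: {S6, S7, S8, S9, S15, S16, S17}
  -> S8 reached at distance 4
Shortest path length = 4

4


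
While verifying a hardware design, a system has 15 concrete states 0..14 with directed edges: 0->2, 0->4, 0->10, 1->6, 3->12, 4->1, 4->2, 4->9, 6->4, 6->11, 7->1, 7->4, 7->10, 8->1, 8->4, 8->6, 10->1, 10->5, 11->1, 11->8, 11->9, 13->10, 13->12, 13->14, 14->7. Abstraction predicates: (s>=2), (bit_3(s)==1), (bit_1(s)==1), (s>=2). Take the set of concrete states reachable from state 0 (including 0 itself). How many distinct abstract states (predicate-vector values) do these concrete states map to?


BFS from 0:
Concrete reachable: {0, 1, 2, 4, 5, 6, 8, 9, 10, 11}
Abstract via predicates (s>=2), (bit_3(s)==1), (bit_1(s)==1), (s>=2):
  (0,0,0,0) <- {0, 1}
  (1,0,0,1) <- {4, 5}
  (1,0,1,1) <- {2, 6}
  (1,1,0,1) <- {8, 9}
  (1,1,1,1) <- {10, 11}
Distinct abstract states = 5

5


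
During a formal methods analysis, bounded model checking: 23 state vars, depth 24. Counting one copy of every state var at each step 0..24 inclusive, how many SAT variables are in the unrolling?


BMC unrolls to depth k, creating one copy of each state var for steps 0..k.
Step count = 24 + 1 = 25 (steps 0 through 24)
Vars per step = 23
Total = 23 * 25 = 575

575


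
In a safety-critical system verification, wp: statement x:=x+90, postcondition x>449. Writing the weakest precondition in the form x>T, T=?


Formula: wp(x:=E, P) = P[E/x] (substitute E for x in postcondition)
Step 1: Postcondition: x>449
Step 2: Substitute x+90 for x: x+90>449
Step 3: Solve for x: x > 449-90 = 359

359


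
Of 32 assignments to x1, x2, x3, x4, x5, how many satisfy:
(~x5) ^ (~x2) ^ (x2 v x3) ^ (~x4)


CNF with 4 clauses over 5 vars (32 assignments).
An assignment satisfies CNF iff every clause has >=1 true literal.
Check each row (bits = x1,x2,x3,x4,x5; clause T/F shown):
  row 0 [00000]: clauses=TTFT -> 0
  row 1 [00001]: clauses=FTFT -> 0
  row 2 [00010]: clauses=TTFF -> 0
  row 3 [00011]: clauses=FTFF -> 0
  row 4 [00100]: clauses=TTTT -> 1
  row 5 [00101]: clauses=FTTT -> 0
  row 6 [00110]: clauses=TTTF -> 0
  row 7 [00111]: clauses=FTTF -> 0
  row 8 [01000]: clauses=TFTT -> 0
  row 9 [01001]: clauses=FFTT -> 0
  row 10 [01010]: clauses=TFTF -> 0
  row 11 [01011]: clauses=FFTF -> 0
  row 12 [01100]: clauses=TFTT -> 0
  row 13 [01101]: clauses=FFTT -> 0
  row 14 [01110]: clauses=TFTF -> 0
  row 15 [01111]: clauses=FFTF -> 0
  row 16 [10000]: clauses=TTFT -> 0
  row 17 [10001]: clauses=FTFT -> 0
  row 18 [10010]: clauses=TTFF -> 0
  row 19 [10011]: clauses=FTFF -> 0
  row 20 [10100]: clauses=TTTT -> 1
  row 21 [10101]: clauses=FTTT -> 0
  row 22 [10110]: clauses=TTTF -> 0
  row 23 [10111]: clauses=FTTF -> 0
  row 24 [11000]: clauses=TFTT -> 0
  row 25 [11001]: clauses=FFTT -> 0
  row 26 [11010]: clauses=TFTF -> 0
  row 27 [11011]: clauses=FFTF -> 0
  row 28 [11100]: clauses=TFTT -> 0
  row 29 [11101]: clauses=FFTT -> 0
  row 30 [11110]: clauses=TFTF -> 0
  row 31 [11111]: clauses=FFTF -> 0
Full result column, 8 rows per line (x1,x2 fixed per line; x3,x4,x5 runs 000..111 left to right):
  rows 0-7 [x1,x2=00]: 00001000  (ones: 1)
  rows 8-15 [x1,x2=01]: 00000000  (ones: 0)
  rows 16-23 [x1,x2=10]: 00001000  (ones: 1)
  rows 24-31 [x1,x2=11]: 00000000  (ones: 0)
Satisfying assignments = 1+0+1+0 = 2

2


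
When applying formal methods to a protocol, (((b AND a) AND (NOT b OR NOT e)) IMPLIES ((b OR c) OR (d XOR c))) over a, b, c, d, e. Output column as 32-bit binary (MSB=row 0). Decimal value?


Formula: (((b AND a) AND (NOT b OR NOT e)) IMPLIES ((b OR c) OR (d XOR c))) over a, b, c, d, e (32 rows)
Evaluate each row (bits = a,b,c,d,e, MSB first):
  row 0 [00000]: (((0 AND 0) AND (NOT 0 OR NOT 0)) IMPLIES ((0 OR 0) OR (0 XOR 0))) -> 1
  row 1 [00001]: (((0 AND 0) AND (NOT 0 OR NOT 1)) IMPLIES ((0 OR 0) OR (0 XOR 0))) -> 1
  row 2 [00010]: (((0 AND 0) AND (NOT 0 OR NOT 0)) IMPLIES ((0 OR 0) OR (1 XOR 0))) -> 1
  row 3 [00011]: (((0 AND 0) AND (NOT 0 OR NOT 1)) IMPLIES ((0 OR 0) OR (1 XOR 0))) -> 1
  row 4 [00100]: (((0 AND 0) AND (NOT 0 OR NOT 0)) IMPLIES ((0 OR 1) OR (0 XOR 1))) -> 1
  row 5 [00101]: (((0 AND 0) AND (NOT 0 OR NOT 1)) IMPLIES ((0 OR 1) OR (0 XOR 1))) -> 1
  row 6 [00110]: (((0 AND 0) AND (NOT 0 OR NOT 0)) IMPLIES ((0 OR 1) OR (1 XOR 1))) -> 1
  row 7 [00111]: (((0 AND 0) AND (NOT 0 OR NOT 1)) IMPLIES ((0 OR 1) OR (1 XOR 1))) -> 1
  row 8 [01000]: (((1 AND 0) AND (NOT 1 OR NOT 0)) IMPLIES ((1 OR 0) OR (0 XOR 0))) -> 1
  row 9 [01001]: (((1 AND 0) AND (NOT 1 OR NOT 1)) IMPLIES ((1 OR 0) OR (0 XOR 0))) -> 1
  row 10 [01010]: (((1 AND 0) AND (NOT 1 OR NOT 0)) IMPLIES ((1 OR 0) OR (1 XOR 0))) -> 1
  row 11 [01011]: (((1 AND 0) AND (NOT 1 OR NOT 1)) IMPLIES ((1 OR 0) OR (1 XOR 0))) -> 1
  row 12 [01100]: (((1 AND 0) AND (NOT 1 OR NOT 0)) IMPLIES ((1 OR 1) OR (0 XOR 1))) -> 1
  row 13 [01101]: (((1 AND 0) AND (NOT 1 OR NOT 1)) IMPLIES ((1 OR 1) OR (0 XOR 1))) -> 1
  row 14 [01110]: (((1 AND 0) AND (NOT 1 OR NOT 0)) IMPLIES ((1 OR 1) OR (1 XOR 1))) -> 1
  row 15 [01111]: (((1 AND 0) AND (NOT 1 OR NOT 1)) IMPLIES ((1 OR 1) OR (1 XOR 1))) -> 1
  row 16 [10000]: (((0 AND 1) AND (NOT 0 OR NOT 0)) IMPLIES ((0 OR 0) OR (0 XOR 0))) -> 1
  row 17 [10001]: (((0 AND 1) AND (NOT 0 OR NOT 1)) IMPLIES ((0 OR 0) OR (0 XOR 0))) -> 1
  row 18 [10010]: (((0 AND 1) AND (NOT 0 OR NOT 0)) IMPLIES ((0 OR 0) OR (1 XOR 0))) -> 1
  row 19 [10011]: (((0 AND 1) AND (NOT 0 OR NOT 1)) IMPLIES ((0 OR 0) OR (1 XOR 0))) -> 1
  row 20 [10100]: (((0 AND 1) AND (NOT 0 OR NOT 0)) IMPLIES ((0 OR 1) OR (0 XOR 1))) -> 1
  row 21 [10101]: (((0 AND 1) AND (NOT 0 OR NOT 1)) IMPLIES ((0 OR 1) OR (0 XOR 1))) -> 1
  row 22 [10110]: (((0 AND 1) AND (NOT 0 OR NOT 0)) IMPLIES ((0 OR 1) OR (1 XOR 1))) -> 1
  row 23 [10111]: (((0 AND 1) AND (NOT 0 OR NOT 1)) IMPLIES ((0 OR 1) OR (1 XOR 1))) -> 1
  row 24 [11000]: (((1 AND 1) AND (NOT 1 OR NOT 0)) IMPLIES ((1 OR 0) OR (0 XOR 0))) -> 1
  row 25 [11001]: (((1 AND 1) AND (NOT 1 OR NOT 1)) IMPLIES ((1 OR 0) OR (0 XOR 0))) -> 1
  row 26 [11010]: (((1 AND 1) AND (NOT 1 OR NOT 0)) IMPLIES ((1 OR 0) OR (1 XOR 0))) -> 1
  row 27 [11011]: (((1 AND 1) AND (NOT 1 OR NOT 1)) IMPLIES ((1 OR 0) OR (1 XOR 0))) -> 1
  row 28 [11100]: (((1 AND 1) AND (NOT 1 OR NOT 0)) IMPLIES ((1 OR 1) OR (0 XOR 1))) -> 1
  row 29 [11101]: (((1 AND 1) AND (NOT 1 OR NOT 1)) IMPLIES ((1 OR 1) OR (0 XOR 1))) -> 1
  row 30 [11110]: (((1 AND 1) AND (NOT 1 OR NOT 0)) IMPLIES ((1 OR 1) OR (1 XOR 1))) -> 1
  row 31 [11111]: (((1 AND 1) AND (NOT 1 OR NOT 1)) IMPLIES ((1 OR 1) OR (1 XOR 1))) -> 1
Full result column, 4 rows per line (a,b,c fixed per line; d,e runs 00..11 left to right):
  rows 0-3 [a,b,c=000]: 1111  = hex F
  rows 4-7 [a,b,c=001]: 1111  = hex F
  rows 8-11 [a,b,c=010]: 1111  = hex F
  rows 12-15 [a,b,c=011]: 1111  = hex F
  rows 16-19 [a,b,c=100]: 1111  = hex F
  rows 20-23 [a,b,c=101]: 1111  = hex F
  rows 24-27 [a,b,c=110]: 1111  = hex F
  rows 28-31 [a,b,c=111]: 1111  = hex F
Output column (row 0 .. row 31) = 11111111111111111111111111111111
Output column grouped in 4s = 1111 1111 1111 1111 1111 1111 1111 1111 = 0xFFFFFFFF
Convert to decimal digit by digit (value = value*16 + digit):
  F -> 15
  15*16 + 15 (F) = 255
  255*16 + 15 (F) = 4095
  4095*16 + 15 (F) = 65535
  65535*16 + 15 (F) = 1048575
  1048575*16 + 15 (F) = 16777215
  16777215*16 + 15 (F) = 268435455
  268435455*16 + 15 (F) = 4294967295
Decimal = 4294967295

4294967295


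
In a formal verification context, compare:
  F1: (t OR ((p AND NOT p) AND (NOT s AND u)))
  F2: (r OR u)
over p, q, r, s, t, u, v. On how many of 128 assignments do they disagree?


F1 = (t OR ((p AND NOT p) AND (NOT s AND u)))
F2 = (r OR u)
Evaluate both on each of 128 rows (bits = p,q,r,s,t,u,v):
  row 0 [0000000]: F1=0 F2=0 -> 0
  row 1 [0000001]: F1=0 F2=0 -> 0
  row 2 [0000010]: F1=0 F2=1 (differ) -> 1
  row 3 [0000011]: F1=0 F2=1 (differ) -> 1
  row 4 [0000100]: F1=1 F2=0 (differ) -> 1
  (every remaining row is evaluated the same way; all 128 results are listed next)
Full result column, 8 rows per line (p,q,r,s fixed per line; t,u,v runs 000..111 left to right):
  rows 0-7 [p,q,r,s=0000]: 00111100  (ones: 4)
  rows 8-15 [p,q,r,s=0001]: 00111100  (ones: 4)
  rows 16-23 [p,q,r,s=0010]: 11110000  (ones: 4)
  rows 24-31 [p,q,r,s=0011]: 11110000  (ones: 4)
  rows 32-39 [p,q,r,s=0100]: 00111100  (ones: 4)
  rows 40-47 [p,q,r,s=0101]: 00111100  (ones: 4)
  rows 48-55 [p,q,r,s=0110]: 11110000  (ones: 4)
  rows 56-63 [p,q,r,s=0111]: 11110000  (ones: 4)
  rows 64-71 [p,q,r,s=1000]: 00111100  (ones: 4)
  rows 72-79 [p,q,r,s=1001]: 00111100  (ones: 4)
  rows 80-87 [p,q,r,s=1010]: 11110000  (ones: 4)
  rows 88-95 [p,q,r,s=1011]: 11110000  (ones: 4)
  rows 96-103 [p,q,r,s=1100]: 00111100  (ones: 4)
  rows 104-111 [p,q,r,s=1101]: 00111100  (ones: 4)
  rows 112-119 [p,q,r,s=1110]: 11110000  (ones: 4)
  rows 120-127 [p,q,r,s=1111]: 11110000  (ones: 4)
Disagreements = 4+4+4+4+4+4+4+4+4+4+4+4+4+4+4+4 = 64

64


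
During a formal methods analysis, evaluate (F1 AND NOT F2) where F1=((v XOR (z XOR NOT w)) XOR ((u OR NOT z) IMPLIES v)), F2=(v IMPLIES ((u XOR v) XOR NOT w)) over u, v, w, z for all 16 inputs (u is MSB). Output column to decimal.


F1 = ((v XOR (z XOR NOT w)) XOR ((u OR NOT z) IMPLIES v))
F2 = (v IMPLIES ((u XOR v) XOR NOT w))
Counterexample to F1=>F2 is where F1=1 and F2=0.
Evaluate each row (bits = u,v,w,z, MSB first):
  row 0 [0000]: F1=1 F2=1 -> F1&~F2 -> 0
  row 1 [0001]: F1=1 F2=1 -> F1&~F2 -> 0
  row 2 [0010]: F1=0 F2=1 -> F1&~F2 -> 0
  row 3 [0011]: F1=0 F2=1 -> F1&~F2 -> 0
  row 4 [0100]: F1=1 F2=0 -> F1&~F2 -> 1
  row 5 [0101]: F1=0 F2=0 -> F1&~F2 -> 0
  row 6 [0110]: F1=0 F2=1 -> F1&~F2 -> 0
  row 7 [0111]: F1=1 F2=1 -> F1&~F2 -> 0
  row 8 [1000]: F1=1 F2=1 -> F1&~F2 -> 0
  row 9 [1001]: F1=0 F2=1 -> F1&~F2 -> 0
  row 10 [1010]: F1=0 F2=1 -> F1&~F2 -> 0
  row 11 [1011]: F1=1 F2=1 -> F1&~F2 -> 0
  row 12 [1100]: F1=1 F2=1 -> F1&~F2 -> 0
  row 13 [1101]: F1=0 F2=1 -> F1&~F2 -> 0
  row 14 [1110]: F1=0 F2=0 -> F1&~F2 -> 0
  row 15 [1111]: F1=1 F2=0 -> F1&~F2 -> 1
Full result column, 4 rows per line (u,v fixed per line; w,z runs 00..11 left to right):
  rows 0-3 [u,v=00]: 0000  = hex 0
  rows 4-7 [u,v=01]: 1000  = hex 8
  rows 8-11 [u,v=10]: 0000  = hex 0
  rows 12-15 [u,v=11]: 0001  = hex 1
Counterexample vector (row 0 .. row 15) = 0000100000000001
Output column grouped in 4s = 0000 1000 0000 0001 = 0x0801
Convert to decimal digit by digit (value = value*16 + digit):
  0 -> 0
  0*16 + 8 = 8
  8*16 + 0 = 128
  128*16 + 1 = 2049
Decimal = 2049

2049


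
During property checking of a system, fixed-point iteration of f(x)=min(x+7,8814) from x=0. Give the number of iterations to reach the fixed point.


Step 1: x=0, cap=8814, increment=7
Step 2: x grows by 7 each step until capped at 8814; fixed point is x=8814
Step 3: iterations = ceil(8814/7) = 1260

1260


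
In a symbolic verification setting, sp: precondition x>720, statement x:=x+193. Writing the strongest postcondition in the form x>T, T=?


Formula: sp(P, x:=E) = exists old_x. (x = E[old_x/x]) AND P[old_x/x] (old_x is the value of x before the assignment; eliminate old_x by solving x = E[old_x/x] for old_x)
Step 1: Precondition P: x>720, i.e. old_x > 720
Step 2: Assignment gives x = old_x + 193, so old_x = x - 193
Step 3: Substitute into P: x - 193 > 720
Step 4: Simplify: x > 720+193 = 913

913


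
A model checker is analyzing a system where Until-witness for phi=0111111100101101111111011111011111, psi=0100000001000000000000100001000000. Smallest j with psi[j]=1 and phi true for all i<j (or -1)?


(phi U psi) at 0: need smallest j with psi[j]=1 and phi[i]=1 for all i in [0,j).
Scan from step 0:
  step 0: phi=0 -> phi-prefix broken from here
  step 1: psi=1 but phi already failed -> not a witness
  step 9: psi=1 but phi already failed -> not a witness
  step 22: psi=1 but phi already failed -> not a witness
  step 27: psi=1 but phi already failed -> not a witness
  end of trace: no witness -> -1
Witness step = -1

-1


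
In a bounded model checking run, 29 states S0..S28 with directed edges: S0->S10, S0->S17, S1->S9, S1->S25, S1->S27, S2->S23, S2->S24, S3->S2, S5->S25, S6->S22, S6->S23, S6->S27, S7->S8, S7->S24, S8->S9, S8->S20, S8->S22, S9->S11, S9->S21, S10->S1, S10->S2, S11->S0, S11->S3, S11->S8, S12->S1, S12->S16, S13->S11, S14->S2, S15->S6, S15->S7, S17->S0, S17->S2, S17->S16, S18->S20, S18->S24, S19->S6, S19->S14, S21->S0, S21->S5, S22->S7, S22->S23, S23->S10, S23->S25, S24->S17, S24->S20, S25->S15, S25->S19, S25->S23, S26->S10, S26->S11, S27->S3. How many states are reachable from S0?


BFS from S0:
  layer 0: {S0}
  layer 1: {S10, S17}
  layer 2: {S1, S2, S16}
  layer 3: {S9, S23, S24, S25, S27}
  layer 4: {S3, S11, S15, S19, S20, S21}
  layer 5: {S5, S6, S7, S8, S14}
  layer 6: {S22}
Reachable set: {S0, S1, S2, S3, S5, S6, S7, S8, S9, S10, S11, S14, S15, S16, S17, S19, S20, S21, S22, S23, S24, S25, S27}
Count = 23

23


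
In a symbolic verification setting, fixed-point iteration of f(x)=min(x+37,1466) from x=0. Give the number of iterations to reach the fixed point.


Step 1: x=0, cap=1466, increment=37
Step 2: x grows by 37 each step until capped at 1466; fixed point is x=1466
Step 3: iterations = ceil(1466/37) = 40

40


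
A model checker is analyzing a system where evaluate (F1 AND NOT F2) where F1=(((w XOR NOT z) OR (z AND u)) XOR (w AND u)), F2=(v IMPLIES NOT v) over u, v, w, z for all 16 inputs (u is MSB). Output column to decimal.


F1 = (((w XOR NOT z) OR (z AND u)) XOR (w AND u))
F2 = (v IMPLIES NOT v)
Counterexample to F1=>F2 is where F1=1 and F2=0.
Evaluate each row (bits = u,v,w,z, MSB first):
  row 0 [0000]: F1=1 F2=1 -> F1&~F2 -> 0
  row 1 [0001]: F1=0 F2=1 -> F1&~F2 -> 0
  row 2 [0010]: F1=0 F2=1 -> F1&~F2 -> 0
  row 3 [0011]: F1=1 F2=1 -> F1&~F2 -> 0
  row 4 [0100]: F1=1 F2=0 -> F1&~F2 -> 1
  row 5 [0101]: F1=0 F2=0 -> F1&~F2 -> 0
  row 6 [0110]: F1=0 F2=0 -> F1&~F2 -> 0
  row 7 [0111]: F1=1 F2=0 -> F1&~F2 -> 1
  row 8 [1000]: F1=1 F2=1 -> F1&~F2 -> 0
  row 9 [1001]: F1=1 F2=1 -> F1&~F2 -> 0
  row 10 [1010]: F1=1 F2=1 -> F1&~F2 -> 0
  row 11 [1011]: F1=0 F2=1 -> F1&~F2 -> 0
  row 12 [1100]: F1=1 F2=0 -> F1&~F2 -> 1
  row 13 [1101]: F1=1 F2=0 -> F1&~F2 -> 1
  row 14 [1110]: F1=1 F2=0 -> F1&~F2 -> 1
  row 15 [1111]: F1=0 F2=0 -> F1&~F2 -> 0
Full result column, 4 rows per line (u,v fixed per line; w,z runs 00..11 left to right):
  rows 0-3 [u,v=00]: 0000  = hex 0
  rows 4-7 [u,v=01]: 1001  = hex 9
  rows 8-11 [u,v=10]: 0000  = hex 0
  rows 12-15 [u,v=11]: 1110  = hex E
Counterexample vector (row 0 .. row 15) = 0000100100001110
Output column grouped in 4s = 0000 1001 0000 1110 = 0x090E
Convert to decimal digit by digit (value = value*16 + digit):
  0 -> 0
  0*16 + 9 = 9
  9*16 + 0 = 144
  144*16 + 14 (E) = 2318
Decimal = 2318

2318
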